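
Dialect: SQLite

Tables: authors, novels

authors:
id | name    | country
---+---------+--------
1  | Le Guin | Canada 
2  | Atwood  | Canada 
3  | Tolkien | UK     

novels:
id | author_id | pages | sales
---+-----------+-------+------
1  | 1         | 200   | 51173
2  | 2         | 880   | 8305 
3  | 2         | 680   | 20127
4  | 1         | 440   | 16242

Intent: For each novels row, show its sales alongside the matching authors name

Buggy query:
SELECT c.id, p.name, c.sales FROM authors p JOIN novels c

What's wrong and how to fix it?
Bug: JOIN with no ON clause produces a cartesian product; every novels row pairs with every authors row

Fix: Specify the join condition linking the foreign key to the parent id

Corrected query:
SELECT c.id, p.name, c.sales FROM authors p JOIN novels c ON c.author_id = p.id

Result:
id | name    | sales
---+---------+------
1  | Le Guin | 51173
2  | Atwood  | 8305 
3  | Atwood  | 20127
4  | Le Guin | 16242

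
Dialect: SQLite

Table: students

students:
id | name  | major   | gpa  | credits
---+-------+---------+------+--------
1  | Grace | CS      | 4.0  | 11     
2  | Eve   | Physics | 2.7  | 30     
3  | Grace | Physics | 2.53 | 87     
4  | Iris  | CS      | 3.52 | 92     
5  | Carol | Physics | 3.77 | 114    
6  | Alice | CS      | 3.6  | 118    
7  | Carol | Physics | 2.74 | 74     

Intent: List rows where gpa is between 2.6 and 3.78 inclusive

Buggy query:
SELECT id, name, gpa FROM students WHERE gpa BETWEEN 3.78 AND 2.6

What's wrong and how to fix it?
Bug: The bounds are reversed; BETWEEN a AND b requires a <= b to match anything

Fix: Swap the bounds so the smaller value comes first

Corrected query:
SELECT id, name, gpa FROM students WHERE gpa BETWEEN 2.6 AND 3.78

Result:
id | name  | gpa 
---+-------+-----
2  | Eve   | 2.7 
4  | Iris  | 3.52
5  | Carol | 3.77
6  | Alice | 3.6 
7  | Carol | 2.74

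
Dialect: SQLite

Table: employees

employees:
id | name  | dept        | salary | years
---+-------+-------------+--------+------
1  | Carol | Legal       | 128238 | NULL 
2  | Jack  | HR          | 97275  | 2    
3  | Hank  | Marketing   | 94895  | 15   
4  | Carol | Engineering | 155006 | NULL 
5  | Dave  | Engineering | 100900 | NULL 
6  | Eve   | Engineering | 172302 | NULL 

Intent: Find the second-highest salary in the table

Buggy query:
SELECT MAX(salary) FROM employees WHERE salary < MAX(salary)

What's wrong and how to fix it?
Bug: MAX(salary) on the right of the comparison is an aggregate-in-WHERE error

Fix: Compute the overall MAX in a subquery, then take MAX of rows below it

Corrected query:
SELECT MAX(salary) FROM employees WHERE salary < (SELECT MAX(salary) FROM employees)

Result:
MAX(salary)
-----------
155006     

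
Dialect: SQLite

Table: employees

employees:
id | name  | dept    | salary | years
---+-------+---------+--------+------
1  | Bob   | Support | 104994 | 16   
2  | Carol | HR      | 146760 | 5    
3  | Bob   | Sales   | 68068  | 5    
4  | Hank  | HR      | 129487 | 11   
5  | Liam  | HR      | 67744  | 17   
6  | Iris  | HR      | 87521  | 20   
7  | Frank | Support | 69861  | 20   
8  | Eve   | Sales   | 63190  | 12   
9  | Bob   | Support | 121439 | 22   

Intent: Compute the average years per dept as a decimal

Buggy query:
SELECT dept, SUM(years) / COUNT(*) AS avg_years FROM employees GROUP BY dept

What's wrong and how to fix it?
Bug: SUM(years) and COUNT(*) are both integers; the division truncates the fractional part

Fix: Cast one side to REAL so the division keeps the fractional part

Corrected query:
SELECT dept, SUM(years) * 1.0 / COUNT(*) AS avg_years FROM employees GROUP BY dept

Result:
dept    | avg_years
--------+----------
HR      | 13.25    
Sales   | 8.5      
Support | 19.333333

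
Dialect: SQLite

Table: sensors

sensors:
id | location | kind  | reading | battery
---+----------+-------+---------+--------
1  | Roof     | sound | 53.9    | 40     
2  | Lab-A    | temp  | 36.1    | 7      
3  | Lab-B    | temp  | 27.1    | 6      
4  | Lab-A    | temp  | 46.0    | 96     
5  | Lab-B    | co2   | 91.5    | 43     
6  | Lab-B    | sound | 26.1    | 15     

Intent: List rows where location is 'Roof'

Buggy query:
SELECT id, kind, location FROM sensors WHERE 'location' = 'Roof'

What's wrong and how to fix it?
Bug: Single quotes denote string literals in SQL; the column name is being compared as a constant string

Fix: Remove the quotes around the column name (or use double quotes for an identifier)

Corrected query:
SELECT id, kind, location FROM sensors WHERE location = 'Roof'

Result:
id | kind  | location
---+-------+---------
1  | sound | Roof    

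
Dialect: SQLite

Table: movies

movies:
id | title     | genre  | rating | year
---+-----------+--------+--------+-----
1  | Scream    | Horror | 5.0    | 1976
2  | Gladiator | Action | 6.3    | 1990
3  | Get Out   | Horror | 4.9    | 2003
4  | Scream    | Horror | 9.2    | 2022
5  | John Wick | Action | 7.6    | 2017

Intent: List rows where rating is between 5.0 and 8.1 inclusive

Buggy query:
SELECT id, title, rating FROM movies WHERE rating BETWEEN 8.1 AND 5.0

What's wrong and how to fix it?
Bug: The bounds are reversed; BETWEEN a AND b requires a <= b to match anything

Fix: Swap the bounds so the smaller value comes first

Corrected query:
SELECT id, title, rating FROM movies WHERE rating BETWEEN 5.0 AND 8.1

Result:
id | title     | rating
---+-----------+-------
1  | Scream    | 5     
2  | Gladiator | 6.3   
5  | John Wick | 7.6   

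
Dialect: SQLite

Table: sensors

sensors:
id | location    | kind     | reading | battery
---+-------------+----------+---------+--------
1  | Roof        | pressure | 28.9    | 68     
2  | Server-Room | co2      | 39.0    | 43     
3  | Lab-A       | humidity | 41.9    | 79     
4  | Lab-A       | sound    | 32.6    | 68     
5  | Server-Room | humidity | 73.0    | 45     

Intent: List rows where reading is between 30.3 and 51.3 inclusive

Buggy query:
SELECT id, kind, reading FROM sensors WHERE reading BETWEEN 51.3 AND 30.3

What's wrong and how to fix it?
Bug: The bounds are reversed; BETWEEN a AND b requires a <= b to match anything

Fix: Swap the bounds so the smaller value comes first

Corrected query:
SELECT id, kind, reading FROM sensors WHERE reading BETWEEN 30.3 AND 51.3

Result:
id | kind     | reading
---+----------+--------
2  | co2      | 39     
3  | humidity | 41.9   
4  | sound    | 32.6   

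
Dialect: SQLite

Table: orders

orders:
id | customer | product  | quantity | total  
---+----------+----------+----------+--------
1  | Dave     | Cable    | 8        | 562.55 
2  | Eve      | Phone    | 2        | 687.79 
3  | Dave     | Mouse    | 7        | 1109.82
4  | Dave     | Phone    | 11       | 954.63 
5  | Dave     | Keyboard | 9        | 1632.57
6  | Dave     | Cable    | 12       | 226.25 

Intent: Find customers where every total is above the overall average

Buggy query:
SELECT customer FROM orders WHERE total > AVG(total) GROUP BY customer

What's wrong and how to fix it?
Bug: AVG() is an aggregate; it can't sit directly in WHERE

Fix: Compute the overall average in a scalar subquery and compare each group's MIN against it in HAVING

Corrected query:
SELECT customer FROM orders GROUP BY customer HAVING MIN(total) > (SELECT AVG(total) FROM orders)

Result:
(no rows)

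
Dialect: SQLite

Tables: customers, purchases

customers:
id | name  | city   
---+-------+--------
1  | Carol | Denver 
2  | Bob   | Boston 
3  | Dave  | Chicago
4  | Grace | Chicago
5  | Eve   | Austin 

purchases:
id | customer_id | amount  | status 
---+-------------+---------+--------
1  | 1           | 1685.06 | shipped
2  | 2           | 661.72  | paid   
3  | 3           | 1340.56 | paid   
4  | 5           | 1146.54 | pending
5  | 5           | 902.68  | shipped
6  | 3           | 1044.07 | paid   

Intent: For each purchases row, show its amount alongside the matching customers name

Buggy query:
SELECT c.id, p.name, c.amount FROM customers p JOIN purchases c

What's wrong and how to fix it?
Bug: Missing join condition: each purchases row is matched to all customers rows instead of just its own

Fix: Specify the join condition linking the foreign key to the parent id

Corrected query:
SELECT c.id, p.name, c.amount FROM customers p JOIN purchases c ON c.customer_id = p.id

Result:
id | name  | amount 
---+-------+--------
1  | Carol | 1685.06
2  | Bob   | 661.72 
3  | Dave  | 1340.56
4  | Eve   | 1146.54
5  | Eve   | 902.68 
6  | Dave  | 1044.07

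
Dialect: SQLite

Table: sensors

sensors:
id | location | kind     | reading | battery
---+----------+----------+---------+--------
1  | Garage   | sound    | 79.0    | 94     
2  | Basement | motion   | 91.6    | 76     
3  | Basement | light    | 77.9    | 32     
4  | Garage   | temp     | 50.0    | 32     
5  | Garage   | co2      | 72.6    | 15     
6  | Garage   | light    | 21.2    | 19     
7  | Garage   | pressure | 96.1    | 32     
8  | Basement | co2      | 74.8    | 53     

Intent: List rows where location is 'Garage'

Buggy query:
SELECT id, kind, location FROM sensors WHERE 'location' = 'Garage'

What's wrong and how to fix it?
Bug: 'location' in single quotes is a string literal, not the column; the comparison is literal-vs-literal and never true

Fix: Reference the column as location without single quotes

Corrected query:
SELECT id, kind, location FROM sensors WHERE location = 'Garage'

Result:
id | kind     | location
---+----------+---------
1  | sound    | Garage  
4  | temp     | Garage  
5  | co2      | Garage  
6  | light    | Garage  
7  | pressure | Garage  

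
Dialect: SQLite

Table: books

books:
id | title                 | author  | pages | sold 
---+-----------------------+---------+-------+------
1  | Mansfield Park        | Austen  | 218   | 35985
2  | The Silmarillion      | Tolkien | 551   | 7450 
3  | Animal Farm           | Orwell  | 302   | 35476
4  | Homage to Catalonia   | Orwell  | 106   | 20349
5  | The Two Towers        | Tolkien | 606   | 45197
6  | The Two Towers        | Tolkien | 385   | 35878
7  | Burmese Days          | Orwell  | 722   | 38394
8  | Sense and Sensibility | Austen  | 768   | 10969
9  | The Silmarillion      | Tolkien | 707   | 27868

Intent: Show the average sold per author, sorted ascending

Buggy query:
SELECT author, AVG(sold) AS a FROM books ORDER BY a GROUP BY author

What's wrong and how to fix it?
Bug: ORDER BY appears before GROUP BY; SQL clause order requires GROUP BY first

Fix: Reorder: SELECT … FROM … GROUP BY … ORDER BY …

Corrected query:
SELECT author, AVG(sold) AS a FROM books GROUP BY author ORDER BY a

Result:
author  | a           
--------+-------------
Austen  | 23477       
Tolkien | 29098.25    
Orwell  | 31406.333333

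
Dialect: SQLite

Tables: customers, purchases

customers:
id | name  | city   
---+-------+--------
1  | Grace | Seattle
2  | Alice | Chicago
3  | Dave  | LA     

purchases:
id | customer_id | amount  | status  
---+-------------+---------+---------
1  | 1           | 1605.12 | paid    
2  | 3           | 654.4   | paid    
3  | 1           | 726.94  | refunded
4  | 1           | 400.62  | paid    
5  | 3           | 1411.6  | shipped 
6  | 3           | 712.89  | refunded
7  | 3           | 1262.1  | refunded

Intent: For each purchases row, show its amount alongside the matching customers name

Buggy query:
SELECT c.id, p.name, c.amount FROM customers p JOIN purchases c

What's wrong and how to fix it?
Bug: Missing join condition: each purchases row is matched to all customers rows instead of just its own

Fix: Specify the join condition linking the foreign key to the parent id

Corrected query:
SELECT c.id, p.name, c.amount FROM customers p JOIN purchases c ON c.customer_id = p.id

Result:
id | name  | amount 
---+-------+--------
1  | Grace | 1605.12
2  | Dave  | 654.4  
3  | Grace | 726.94 
4  | Grace | 400.62 
5  | Dave  | 1411.6 
6  | Dave  | 712.89 
7  | Dave  | 1262.1 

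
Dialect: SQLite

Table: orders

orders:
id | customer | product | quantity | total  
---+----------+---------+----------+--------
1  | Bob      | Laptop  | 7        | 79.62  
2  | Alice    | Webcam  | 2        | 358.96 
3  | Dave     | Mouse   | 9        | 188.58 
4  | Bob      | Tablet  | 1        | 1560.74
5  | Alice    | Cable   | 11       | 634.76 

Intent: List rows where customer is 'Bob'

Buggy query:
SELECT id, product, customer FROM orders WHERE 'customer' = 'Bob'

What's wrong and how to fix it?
Bug: 'customer' in single quotes is a string literal, not the column; the comparison is literal-vs-literal and never true

Fix: Remove the quotes around the column name (or use double quotes for an identifier)

Corrected query:
SELECT id, product, customer FROM orders WHERE customer = 'Bob'

Result:
id | product | customer
---+---------+---------
1  | Laptop  | Bob     
4  | Tablet  | Bob     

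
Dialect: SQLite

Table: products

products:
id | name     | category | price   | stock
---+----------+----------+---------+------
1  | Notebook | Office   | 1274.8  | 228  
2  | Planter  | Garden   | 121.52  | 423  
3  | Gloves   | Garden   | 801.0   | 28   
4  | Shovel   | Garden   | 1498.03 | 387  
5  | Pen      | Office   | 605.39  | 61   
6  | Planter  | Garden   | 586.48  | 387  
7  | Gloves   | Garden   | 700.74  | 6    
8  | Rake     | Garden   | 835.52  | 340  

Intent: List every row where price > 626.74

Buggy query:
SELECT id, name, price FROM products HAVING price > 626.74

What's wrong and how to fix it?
Bug: HAVING filters the output of aggregation, but this query has no GROUP BY and no aggregate functions, so SQLite rejects it (HAVING clause on a non-aggregate query); the condition here is per row

Fix: Replace HAVING with WHERE since the condition applies to individual rows

Corrected query:
SELECT id, name, price FROM products WHERE price > 626.74

Result:
id | name     | price  
---+----------+--------
1  | Notebook | 1274.8 
3  | Gloves   | 801    
4  | Shovel   | 1498.03
7  | Gloves   | 700.74 
8  | Rake     | 835.52 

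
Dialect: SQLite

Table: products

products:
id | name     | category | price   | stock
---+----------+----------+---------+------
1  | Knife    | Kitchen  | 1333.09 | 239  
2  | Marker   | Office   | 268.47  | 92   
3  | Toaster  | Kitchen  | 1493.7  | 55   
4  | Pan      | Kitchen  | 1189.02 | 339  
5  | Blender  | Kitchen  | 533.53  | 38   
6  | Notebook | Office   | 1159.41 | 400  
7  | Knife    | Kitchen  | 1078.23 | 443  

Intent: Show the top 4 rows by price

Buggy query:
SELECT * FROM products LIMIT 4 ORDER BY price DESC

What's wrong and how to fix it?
Bug: ORDER BY cannot follow LIMIT; LIMIT is the final clause

Fix: Sort with ORDER BY, then apply LIMIT

Corrected query:
SELECT * FROM products ORDER BY price DESC LIMIT 4

Result:
id | name     | category | price   | stock
---+----------+----------+---------+------
3  | Toaster  | Kitchen  | 1493.7  | 55   
1  | Knife    | Kitchen  | 1333.09 | 239  
4  | Pan      | Kitchen  | 1189.02 | 339  
6  | Notebook | Office   | 1159.41 | 400  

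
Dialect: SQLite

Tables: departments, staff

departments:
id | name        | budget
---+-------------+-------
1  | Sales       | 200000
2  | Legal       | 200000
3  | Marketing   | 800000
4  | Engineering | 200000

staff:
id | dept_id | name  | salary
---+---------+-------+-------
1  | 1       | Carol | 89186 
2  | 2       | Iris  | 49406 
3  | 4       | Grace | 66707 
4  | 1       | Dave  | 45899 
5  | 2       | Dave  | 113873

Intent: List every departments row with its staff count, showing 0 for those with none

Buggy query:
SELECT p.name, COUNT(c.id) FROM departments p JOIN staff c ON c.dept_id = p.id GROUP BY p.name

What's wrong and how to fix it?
Bug: INNER JOIN drops departments rows that have no matching staff rows

Fix: Use LEFT JOIN so parents without children still appear (COUNT(c.id) gives 0)

Corrected query:
SELECT p.name, COUNT(c.id) FROM departments p LEFT JOIN staff c ON c.dept_id = p.id GROUP BY p.name

Result:
name        | COUNT(c.id)
------------+------------
Engineering | 1          
Legal       | 2          
Marketing   | 0          
Sales       | 2          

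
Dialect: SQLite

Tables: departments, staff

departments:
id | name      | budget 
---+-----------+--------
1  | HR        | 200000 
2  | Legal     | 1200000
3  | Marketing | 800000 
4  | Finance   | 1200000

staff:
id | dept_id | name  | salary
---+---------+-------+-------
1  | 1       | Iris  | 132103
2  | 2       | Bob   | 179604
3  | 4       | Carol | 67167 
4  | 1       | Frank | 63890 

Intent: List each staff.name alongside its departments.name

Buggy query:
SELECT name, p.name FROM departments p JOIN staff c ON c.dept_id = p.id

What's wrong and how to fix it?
Bug: 'name' exists in both joined tables, so the database can't tell which one is meant

Fix: Qualify the column with its table alias (c.name)

Corrected query:
SELECT c.name, p.name FROM departments p JOIN staff c ON c.dept_id = p.id

Result:
name  | name   
------+--------
Iris  | HR     
Bob   | Legal  
Carol | Finance
Frank | HR     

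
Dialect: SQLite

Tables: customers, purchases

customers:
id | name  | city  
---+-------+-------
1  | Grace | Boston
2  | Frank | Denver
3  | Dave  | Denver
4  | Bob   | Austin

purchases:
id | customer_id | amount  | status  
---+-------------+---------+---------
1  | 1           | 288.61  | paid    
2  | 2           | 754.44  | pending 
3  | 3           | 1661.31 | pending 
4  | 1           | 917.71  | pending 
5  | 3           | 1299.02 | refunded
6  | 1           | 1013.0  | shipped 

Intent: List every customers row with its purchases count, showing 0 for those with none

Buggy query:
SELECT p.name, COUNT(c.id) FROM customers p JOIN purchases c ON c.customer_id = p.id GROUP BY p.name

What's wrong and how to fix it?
Bug: An inner join excludes parents with zero children

Fix: Use LEFT JOIN so parents without children still appear (COUNT(c.id) gives 0)

Corrected query:
SELECT p.name, COUNT(c.id) FROM customers p LEFT JOIN purchases c ON c.customer_id = p.id GROUP BY p.name

Result:
name  | COUNT(c.id)
------+------------
Bob   | 0          
Dave  | 2          
Frank | 1          
Grace | 3          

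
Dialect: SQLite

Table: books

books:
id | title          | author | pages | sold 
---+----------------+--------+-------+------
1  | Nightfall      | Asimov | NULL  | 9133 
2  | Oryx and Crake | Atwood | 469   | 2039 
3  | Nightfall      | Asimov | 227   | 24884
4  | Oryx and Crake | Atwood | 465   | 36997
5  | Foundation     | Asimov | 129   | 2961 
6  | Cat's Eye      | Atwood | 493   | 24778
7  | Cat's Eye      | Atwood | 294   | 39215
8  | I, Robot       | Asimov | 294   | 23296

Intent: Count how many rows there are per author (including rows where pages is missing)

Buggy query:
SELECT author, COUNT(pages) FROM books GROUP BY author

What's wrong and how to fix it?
Bug: COUNT(column) counts non-NULL values only; rows with NULL pages aren't counted

Fix: Use COUNT(*) to count all rows regardless of NULL

Corrected query:
SELECT author, COUNT(*) FROM books GROUP BY author

Result:
author | COUNT(*)
-------+---------
Asimov | 4       
Atwood | 4       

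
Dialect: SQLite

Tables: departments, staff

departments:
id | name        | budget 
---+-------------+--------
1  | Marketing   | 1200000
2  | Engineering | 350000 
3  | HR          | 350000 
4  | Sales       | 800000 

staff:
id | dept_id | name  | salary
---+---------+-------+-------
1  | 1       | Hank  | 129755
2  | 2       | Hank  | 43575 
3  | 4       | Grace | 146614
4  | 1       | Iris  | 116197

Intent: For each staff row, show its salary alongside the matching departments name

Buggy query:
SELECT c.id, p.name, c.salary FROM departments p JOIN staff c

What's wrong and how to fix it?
Bug: Missing join condition: each staff row is matched to all departments rows instead of just its own

Fix: Specify the join condition linking the foreign key to the parent id

Corrected query:
SELECT c.id, p.name, c.salary FROM departments p JOIN staff c ON c.dept_id = p.id

Result:
id | name        | salary
---+-------------+-------
1  | Marketing   | 129755
2  | Engineering | 43575 
3  | Sales       | 146614
4  | Marketing   | 116197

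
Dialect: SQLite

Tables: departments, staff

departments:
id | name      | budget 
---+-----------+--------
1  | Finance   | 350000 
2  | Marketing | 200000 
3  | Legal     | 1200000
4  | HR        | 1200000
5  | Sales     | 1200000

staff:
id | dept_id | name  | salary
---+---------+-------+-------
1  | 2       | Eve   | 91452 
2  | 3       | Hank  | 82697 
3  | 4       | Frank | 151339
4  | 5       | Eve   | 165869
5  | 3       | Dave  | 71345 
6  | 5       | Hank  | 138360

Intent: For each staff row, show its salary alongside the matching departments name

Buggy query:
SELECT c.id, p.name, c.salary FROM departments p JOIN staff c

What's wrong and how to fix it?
Bug: Missing join condition: each staff row is matched to all departments rows instead of just its own

Fix: Add ON c.dept_id = p.id to the JOIN

Corrected query:
SELECT c.id, p.name, c.salary FROM departments p JOIN staff c ON c.dept_id = p.id

Result:
id | name      | salary
---+-----------+-------
1  | Marketing | 91452 
2  | Legal     | 82697 
3  | HR        | 151339
4  | Sales     | 165869
5  | Legal     | 71345 
6  | Sales     | 138360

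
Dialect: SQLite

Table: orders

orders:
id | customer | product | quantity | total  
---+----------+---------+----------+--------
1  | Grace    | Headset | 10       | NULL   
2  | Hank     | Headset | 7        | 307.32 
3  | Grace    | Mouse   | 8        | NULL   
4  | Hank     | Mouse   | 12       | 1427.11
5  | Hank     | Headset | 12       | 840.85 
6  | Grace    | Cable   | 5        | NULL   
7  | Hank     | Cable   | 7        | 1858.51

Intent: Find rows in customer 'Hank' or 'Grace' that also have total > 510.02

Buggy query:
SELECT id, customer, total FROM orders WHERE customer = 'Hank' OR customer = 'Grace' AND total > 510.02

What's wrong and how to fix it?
Bug: Without parentheses, AND is evaluated before OR, so the total filter only applies to the 'Grace' branch

Fix: Add parentheses around the OR so the AND applies to both alternatives

Corrected query:
SELECT id, customer, total FROM orders WHERE (customer = 'Hank' OR customer = 'Grace') AND total > 510.02

Result:
id | customer | total  
---+----------+--------
4  | Hank     | 1427.11
5  | Hank     | 840.85 
7  | Hank     | 1858.51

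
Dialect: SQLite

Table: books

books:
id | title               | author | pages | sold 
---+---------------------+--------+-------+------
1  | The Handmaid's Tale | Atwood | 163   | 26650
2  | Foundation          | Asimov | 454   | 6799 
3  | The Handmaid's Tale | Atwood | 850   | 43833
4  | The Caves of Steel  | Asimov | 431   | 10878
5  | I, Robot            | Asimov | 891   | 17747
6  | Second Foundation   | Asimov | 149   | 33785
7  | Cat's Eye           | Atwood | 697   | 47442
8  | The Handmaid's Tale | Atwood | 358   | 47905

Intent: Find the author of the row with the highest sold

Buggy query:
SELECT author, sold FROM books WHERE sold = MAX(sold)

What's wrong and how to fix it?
Bug: WHERE is evaluated per row; an aggregate over the whole table isn't defined there

Fix: Use a subquery: WHERE sold = (SELECT MAX(sold) FROM books)

Corrected query:
SELECT author, sold FROM books WHERE sold = (SELECT MAX(sold) FROM books)

Result:
author | sold 
-------+------
Atwood | 47905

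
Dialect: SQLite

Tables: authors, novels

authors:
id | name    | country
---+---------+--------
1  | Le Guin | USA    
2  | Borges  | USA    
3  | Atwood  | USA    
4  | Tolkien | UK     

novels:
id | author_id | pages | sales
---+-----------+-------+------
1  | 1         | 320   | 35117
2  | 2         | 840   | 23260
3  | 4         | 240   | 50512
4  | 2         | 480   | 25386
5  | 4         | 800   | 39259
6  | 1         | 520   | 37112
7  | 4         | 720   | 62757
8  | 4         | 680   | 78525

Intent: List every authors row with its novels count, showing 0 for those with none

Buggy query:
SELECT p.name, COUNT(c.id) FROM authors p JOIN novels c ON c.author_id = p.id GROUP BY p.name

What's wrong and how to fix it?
Bug: INNER JOIN drops authors rows that have no matching novels rows

Fix: Use LEFT JOIN so parents without children still appear (COUNT(c.id) gives 0)

Corrected query:
SELECT p.name, COUNT(c.id) FROM authors p LEFT JOIN novels c ON c.author_id = p.id GROUP BY p.name

Result:
name    | COUNT(c.id)
--------+------------
Atwood  | 0          
Borges  | 2          
Le Guin | 2          
Tolkien | 4          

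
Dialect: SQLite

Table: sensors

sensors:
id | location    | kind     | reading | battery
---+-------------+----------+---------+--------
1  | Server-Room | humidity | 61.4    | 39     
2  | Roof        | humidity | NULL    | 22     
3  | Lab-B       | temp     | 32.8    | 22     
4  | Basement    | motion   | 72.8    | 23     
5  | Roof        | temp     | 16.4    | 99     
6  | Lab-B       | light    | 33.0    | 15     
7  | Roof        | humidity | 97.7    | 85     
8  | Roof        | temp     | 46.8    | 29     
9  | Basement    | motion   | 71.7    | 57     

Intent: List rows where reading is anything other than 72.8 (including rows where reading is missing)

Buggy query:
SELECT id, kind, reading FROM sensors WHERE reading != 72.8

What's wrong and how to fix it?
Bug: Inequality against NULL is unknown, not true; rows with NULL are dropped

Fix: Handle NULL separately with IS NULL alongside the inequality

Corrected query:
SELECT id, kind, reading FROM sensors WHERE reading != 72.8 OR reading IS NULL

Result:
id | kind     | reading
---+----------+--------
1  | humidity | 61.4   
2  | humidity | NULL   
3  | temp     | 32.8   
5  | temp     | 16.4   
6  | light    | 33     
7  | humidity | 97.7   
8  | temp     | 46.8   
9  | motion   | 71.7   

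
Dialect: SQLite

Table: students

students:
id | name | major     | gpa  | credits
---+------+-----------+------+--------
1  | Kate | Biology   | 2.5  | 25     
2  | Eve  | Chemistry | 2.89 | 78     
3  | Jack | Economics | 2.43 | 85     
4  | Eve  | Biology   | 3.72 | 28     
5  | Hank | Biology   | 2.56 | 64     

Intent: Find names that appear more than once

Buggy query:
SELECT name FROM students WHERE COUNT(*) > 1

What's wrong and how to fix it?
Bug: COUNT(*) is an aggregate and cannot be used in WHERE

Fix: GROUP BY name, then filter groups with HAVING COUNT(*) > 1

Corrected query:
SELECT name FROM students GROUP BY name HAVING COUNT(*) > 1

Result:
name
----
Eve 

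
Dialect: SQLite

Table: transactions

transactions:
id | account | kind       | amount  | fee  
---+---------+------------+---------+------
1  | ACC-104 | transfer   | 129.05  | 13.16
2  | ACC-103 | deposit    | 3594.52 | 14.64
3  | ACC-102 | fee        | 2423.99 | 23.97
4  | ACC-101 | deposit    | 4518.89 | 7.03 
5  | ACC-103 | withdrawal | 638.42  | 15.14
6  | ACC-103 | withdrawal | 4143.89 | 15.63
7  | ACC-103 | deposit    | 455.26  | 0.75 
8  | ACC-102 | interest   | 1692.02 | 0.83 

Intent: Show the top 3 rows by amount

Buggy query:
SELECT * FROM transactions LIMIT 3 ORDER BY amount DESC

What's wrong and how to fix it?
Bug: ORDER BY cannot follow LIMIT; LIMIT is the final clause

Fix: Swap the clauses: ORDER BY first, then LIMIT

Corrected query:
SELECT * FROM transactions ORDER BY amount DESC LIMIT 3

Result:
id | account | kind       | amount  | fee  
---+---------+------------+---------+------
4  | ACC-101 | deposit    | 4518.89 | 7.03 
6  | ACC-103 | withdrawal | 4143.89 | 15.63
2  | ACC-103 | deposit    | 3594.52 | 14.64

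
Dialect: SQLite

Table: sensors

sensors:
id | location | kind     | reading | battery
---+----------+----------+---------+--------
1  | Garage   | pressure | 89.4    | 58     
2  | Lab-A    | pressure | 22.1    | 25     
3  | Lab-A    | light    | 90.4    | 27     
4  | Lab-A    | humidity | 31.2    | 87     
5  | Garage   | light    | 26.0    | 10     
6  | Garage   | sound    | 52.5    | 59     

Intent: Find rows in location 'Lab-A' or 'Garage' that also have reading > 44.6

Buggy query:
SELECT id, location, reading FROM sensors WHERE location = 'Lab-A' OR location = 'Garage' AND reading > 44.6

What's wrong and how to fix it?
Bug: AND binds tighter than OR, so this parses as location = 'Lab-A' OR (location = 'Garage' AND reading > 44.6)

Fix: Group the OR with parentheses (or use IN), then AND the threshold

Corrected query:
SELECT id, location, reading FROM sensors WHERE (location = 'Lab-A' OR location = 'Garage') AND reading > 44.6

Result:
id | location | reading
---+----------+--------
1  | Garage   | 89.4   
3  | Lab-A    | 90.4   
6  | Garage   | 52.5   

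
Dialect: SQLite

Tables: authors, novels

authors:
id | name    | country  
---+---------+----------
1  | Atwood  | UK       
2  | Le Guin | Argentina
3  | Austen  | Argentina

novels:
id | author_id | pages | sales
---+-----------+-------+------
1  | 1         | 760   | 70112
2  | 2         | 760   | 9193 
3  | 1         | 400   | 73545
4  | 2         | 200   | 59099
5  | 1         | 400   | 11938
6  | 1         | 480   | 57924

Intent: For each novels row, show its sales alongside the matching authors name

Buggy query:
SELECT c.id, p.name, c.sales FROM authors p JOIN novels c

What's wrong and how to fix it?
Bug: JOIN with no ON clause produces a cartesian product; every novels row pairs with every authors row

Fix: Add ON c.author_id = p.id to the JOIN

Corrected query:
SELECT c.id, p.name, c.sales FROM authors p JOIN novels c ON c.author_id = p.id

Result:
id | name    | sales
---+---------+------
1  | Atwood  | 70112
2  | Le Guin | 9193 
3  | Atwood  | 73545
4  | Le Guin | 59099
5  | Atwood  | 11938
6  | Atwood  | 57924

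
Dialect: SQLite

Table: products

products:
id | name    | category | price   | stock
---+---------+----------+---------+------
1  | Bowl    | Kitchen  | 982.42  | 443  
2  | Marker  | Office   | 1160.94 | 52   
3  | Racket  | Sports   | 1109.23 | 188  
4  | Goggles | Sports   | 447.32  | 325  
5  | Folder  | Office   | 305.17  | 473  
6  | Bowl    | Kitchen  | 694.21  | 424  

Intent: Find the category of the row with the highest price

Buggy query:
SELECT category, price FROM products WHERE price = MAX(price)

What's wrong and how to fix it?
Bug: WHERE is evaluated per row; an aggregate over the whole table isn't defined there

Fix: Use a subquery: WHERE price = (SELECT MAX(price) FROM products)

Corrected query:
SELECT category, price FROM products WHERE price = (SELECT MAX(price) FROM products)

Result:
category | price  
---------+--------
Office   | 1160.94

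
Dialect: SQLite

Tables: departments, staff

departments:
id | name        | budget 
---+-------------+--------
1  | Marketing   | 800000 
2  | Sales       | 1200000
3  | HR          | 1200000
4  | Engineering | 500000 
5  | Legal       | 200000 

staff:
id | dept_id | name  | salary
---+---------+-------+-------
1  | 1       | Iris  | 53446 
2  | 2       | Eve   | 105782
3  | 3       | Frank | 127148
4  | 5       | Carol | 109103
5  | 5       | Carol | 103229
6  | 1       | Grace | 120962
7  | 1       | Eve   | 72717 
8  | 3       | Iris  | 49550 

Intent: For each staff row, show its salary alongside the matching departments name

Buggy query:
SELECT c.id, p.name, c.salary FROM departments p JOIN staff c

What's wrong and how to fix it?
Bug: Missing join condition: each staff row is matched to all departments rows instead of just its own

Fix: Add ON c.dept_id = p.id to the JOIN

Corrected query:
SELECT c.id, p.name, c.salary FROM departments p JOIN staff c ON c.dept_id = p.id

Result:
id | name      | salary
---+-----------+-------
1  | Marketing | 53446 
2  | Sales     | 105782
3  | HR        | 127148
4  | Legal     | 109103
5  | Legal     | 103229
6  | Marketing | 120962
7  | Marketing | 72717 
8  | HR        | 49550 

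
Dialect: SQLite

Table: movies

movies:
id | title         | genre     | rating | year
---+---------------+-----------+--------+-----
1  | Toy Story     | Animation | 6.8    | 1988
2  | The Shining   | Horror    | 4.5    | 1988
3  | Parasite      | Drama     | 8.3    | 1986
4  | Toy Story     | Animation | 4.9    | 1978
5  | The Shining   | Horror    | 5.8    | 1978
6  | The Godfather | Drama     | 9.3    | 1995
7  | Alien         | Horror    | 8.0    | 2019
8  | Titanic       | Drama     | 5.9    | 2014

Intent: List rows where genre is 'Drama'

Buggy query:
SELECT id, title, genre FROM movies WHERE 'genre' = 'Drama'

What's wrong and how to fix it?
Bug: 'genre' in single quotes is a string literal, not the column; the comparison is literal-vs-literal and never true

Fix: Reference the column as genre without single quotes

Corrected query:
SELECT id, title, genre FROM movies WHERE genre = 'Drama'

Result:
id | title         | genre
---+---------------+------
3  | Parasite      | Drama
6  | The Godfather | Drama
8  | Titanic       | Drama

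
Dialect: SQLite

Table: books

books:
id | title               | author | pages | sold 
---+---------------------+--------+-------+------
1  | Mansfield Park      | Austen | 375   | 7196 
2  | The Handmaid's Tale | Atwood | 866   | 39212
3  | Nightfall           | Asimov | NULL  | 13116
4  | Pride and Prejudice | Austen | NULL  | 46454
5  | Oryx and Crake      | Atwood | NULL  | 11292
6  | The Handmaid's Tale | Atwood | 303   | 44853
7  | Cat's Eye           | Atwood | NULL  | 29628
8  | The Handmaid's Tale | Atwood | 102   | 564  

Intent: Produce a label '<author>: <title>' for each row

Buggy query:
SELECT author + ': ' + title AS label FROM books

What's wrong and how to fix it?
Bug: SQLite uses || for string concatenation; + coerces text to numbers (yielding 0)

Fix: Replace + with || to concatenate text

Corrected query:
SELECT author || ': ' || title AS label FROM books

Result:
label                      
---------------------------
Austen: Mansfield Park     
Atwood: The Handmaid's Tale
Asimov: Nightfall          
Austen: Pride and Prejudice
Atwood: Oryx and Crake     
Atwood: The Handmaid's Tale
Atwood: Cat's Eye          
Atwood: The Handmaid's Tale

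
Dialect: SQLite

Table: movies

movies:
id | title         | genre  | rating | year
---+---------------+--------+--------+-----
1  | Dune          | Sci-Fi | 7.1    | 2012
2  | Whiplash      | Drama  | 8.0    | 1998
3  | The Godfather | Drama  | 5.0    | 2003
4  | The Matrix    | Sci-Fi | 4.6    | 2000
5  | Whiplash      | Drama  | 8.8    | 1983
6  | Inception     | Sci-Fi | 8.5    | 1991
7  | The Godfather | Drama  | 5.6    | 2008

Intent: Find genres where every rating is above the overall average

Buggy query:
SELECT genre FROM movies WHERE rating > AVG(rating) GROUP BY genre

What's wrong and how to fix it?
Bug: WHERE evaluates per row before aggregation, so AVG() is unavailable

Fix: Compute the overall average in a scalar subquery and compare each group's MIN against it in HAVING

Corrected query:
SELECT genre FROM movies GROUP BY genre HAVING MIN(rating) > (SELECT AVG(rating) FROM movies)

Result:
(no rows)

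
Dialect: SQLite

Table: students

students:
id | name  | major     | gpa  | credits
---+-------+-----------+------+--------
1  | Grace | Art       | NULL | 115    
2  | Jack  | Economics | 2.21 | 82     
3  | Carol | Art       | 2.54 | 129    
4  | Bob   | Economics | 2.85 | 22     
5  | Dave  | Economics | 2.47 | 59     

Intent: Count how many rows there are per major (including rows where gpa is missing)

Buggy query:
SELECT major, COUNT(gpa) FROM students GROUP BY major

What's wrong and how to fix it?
Bug: COUNT(gpa) skips NULLs, so groups with missing gpa are undercounted

Fix: Use COUNT(*) to count all rows regardless of NULL

Corrected query:
SELECT major, COUNT(*) FROM students GROUP BY major

Result:
major     | COUNT(*)
----------+---------
Art       | 2       
Economics | 3       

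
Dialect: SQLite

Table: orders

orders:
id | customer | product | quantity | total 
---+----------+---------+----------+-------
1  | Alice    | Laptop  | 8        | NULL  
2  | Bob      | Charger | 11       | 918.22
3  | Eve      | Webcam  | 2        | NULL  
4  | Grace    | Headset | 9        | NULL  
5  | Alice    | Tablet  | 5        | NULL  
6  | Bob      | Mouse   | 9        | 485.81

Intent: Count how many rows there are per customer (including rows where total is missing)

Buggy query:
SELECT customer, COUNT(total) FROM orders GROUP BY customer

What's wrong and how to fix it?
Bug: COUNT(column) counts non-NULL values only; rows with NULL total aren't counted

Fix: Use COUNT(*) to count all rows regardless of NULL

Corrected query:
SELECT customer, COUNT(*) FROM orders GROUP BY customer

Result:
customer | COUNT(*)
---------+---------
Alice    | 2       
Bob      | 2       
Eve      | 1       
Grace    | 1       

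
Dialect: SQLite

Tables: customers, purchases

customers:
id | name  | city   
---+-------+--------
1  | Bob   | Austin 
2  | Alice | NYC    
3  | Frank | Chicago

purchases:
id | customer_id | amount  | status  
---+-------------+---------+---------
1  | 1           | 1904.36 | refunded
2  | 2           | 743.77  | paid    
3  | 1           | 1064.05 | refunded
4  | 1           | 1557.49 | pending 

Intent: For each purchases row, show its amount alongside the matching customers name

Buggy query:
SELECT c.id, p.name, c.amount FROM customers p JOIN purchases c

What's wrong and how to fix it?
Bug: Missing join condition: each purchases row is matched to all customers rows instead of just its own

Fix: Add ON c.customer_id = p.id to the JOIN

Corrected query:
SELECT c.id, p.name, c.amount FROM customers p JOIN purchases c ON c.customer_id = p.id

Result:
id | name  | amount 
---+-------+--------
1  | Bob   | 1904.36
2  | Alice | 743.77 
3  | Bob   | 1064.05
4  | Bob   | 1557.49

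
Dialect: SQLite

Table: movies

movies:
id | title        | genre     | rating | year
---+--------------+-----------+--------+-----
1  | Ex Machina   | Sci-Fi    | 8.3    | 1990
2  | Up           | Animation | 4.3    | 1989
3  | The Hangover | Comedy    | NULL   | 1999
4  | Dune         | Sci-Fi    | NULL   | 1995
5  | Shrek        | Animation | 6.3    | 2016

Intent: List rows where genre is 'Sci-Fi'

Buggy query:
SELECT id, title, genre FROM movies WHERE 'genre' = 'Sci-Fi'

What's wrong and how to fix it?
Bug: Single quotes denote string literals in SQL; the column name is being compared as a constant string

Fix: Reference the column as genre without single quotes

Corrected query:
SELECT id, title, genre FROM movies WHERE genre = 'Sci-Fi'

Result:
id | title      | genre 
---+------------+-------
1  | Ex Machina | Sci-Fi
4  | Dune       | Sci-Fi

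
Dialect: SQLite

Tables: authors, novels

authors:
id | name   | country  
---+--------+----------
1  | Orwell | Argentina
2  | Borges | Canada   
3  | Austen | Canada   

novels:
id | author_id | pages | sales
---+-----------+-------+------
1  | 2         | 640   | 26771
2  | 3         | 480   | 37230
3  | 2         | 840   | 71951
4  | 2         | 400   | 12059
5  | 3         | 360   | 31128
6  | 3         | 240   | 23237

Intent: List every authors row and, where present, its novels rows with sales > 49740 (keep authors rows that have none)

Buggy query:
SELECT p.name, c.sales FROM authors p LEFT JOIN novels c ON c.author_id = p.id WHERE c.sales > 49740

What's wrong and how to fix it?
Bug: Filtering c.sales in WHERE discards the NULL rows produced by LEFT JOIN, turning it into an inner join

Fix: Move the right-table condition into the ON clause so unmatched parents are kept

Corrected query:
SELECT p.name, c.sales FROM authors p LEFT JOIN novels c ON c.author_id = p.id AND c.sales > 49740

Result:
name   | sales
-------+------
Orwell | NULL 
Borges | 71951
Austen | NULL 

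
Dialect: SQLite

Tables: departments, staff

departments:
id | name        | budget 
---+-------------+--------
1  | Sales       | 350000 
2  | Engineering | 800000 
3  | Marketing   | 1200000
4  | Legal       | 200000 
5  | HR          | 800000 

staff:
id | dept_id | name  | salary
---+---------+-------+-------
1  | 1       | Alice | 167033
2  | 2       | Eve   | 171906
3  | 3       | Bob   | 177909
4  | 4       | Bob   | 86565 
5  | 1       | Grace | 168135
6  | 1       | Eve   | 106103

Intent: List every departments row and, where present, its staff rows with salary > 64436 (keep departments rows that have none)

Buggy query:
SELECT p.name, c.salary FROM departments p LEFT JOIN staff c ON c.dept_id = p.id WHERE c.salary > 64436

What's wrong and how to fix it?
Bug: Filtering c.salary in WHERE discards the NULL rows produced by LEFT JOIN, turning it into an inner join

Fix: Move the right-table condition into the ON clause so unmatched parents are kept

Corrected query:
SELECT p.name, c.salary FROM departments p LEFT JOIN staff c ON c.dept_id = p.id AND c.salary > 64436

Result:
name        | salary
------------+-------
Sales       | 106103
Sales       | 167033
Sales       | 168135
Engineering | 171906
Marketing   | 177909
Legal       | 86565 
HR          | NULL  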